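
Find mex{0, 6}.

1

0 is in the set but 1 is not, so the mex is 1.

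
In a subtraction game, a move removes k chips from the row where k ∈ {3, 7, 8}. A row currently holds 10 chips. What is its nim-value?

3

Build the Grundy sequence with g(k) = mex{g(k−s) : s ∈ {3, 7, 8}, s ≤ k}:
g(0) = mex{} = 0
g(1) = mex{} = 0
g(2) = mex{} = 0
g(3) = mex{0} = 1
g(4) = mex{0} = 1
g(5) = mex{0} = 1
g(6) = mex{1} = 0
g(7) = mex{0,1} = 2
g(8) = mex{0,1} = 2
g(9) = mex{0} = 1
g(10) = mex{0,1,2} = 3
So g(10) = 3.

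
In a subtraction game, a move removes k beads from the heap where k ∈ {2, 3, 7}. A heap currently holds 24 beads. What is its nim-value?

Build the Grundy sequence with g(k) = mex{g(k−s) : s ∈ {2, 3, 7}, s ≤ k}:
k:     0  1  2  3  4  5  6  7  8  9 10 11 12 13 14 15 16 17 18 19 20 21 22 23 24
g(k):  0  0  1  1  2  0  0  1  1  2  0  0  1  1  2  0  0  1  1  2  0  0  1  1  2
So g(24) = 2.

2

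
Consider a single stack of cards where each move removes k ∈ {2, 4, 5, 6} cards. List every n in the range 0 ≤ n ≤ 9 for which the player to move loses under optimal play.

0, 1, 8, 9

Compute g(0), g(1), … for moves {2, 4, 5, 6}:
g(0) = mex{} = 0
g(1) = mex{} = 0
g(2) = mex{0} = 1
g(3) = mex{0} = 1
g(4) = mex{0,1} = 2
g(5) = mex{0,1} = 2
g(6) = mex{0,1,2} = 3
g(7) = mex{0,1,2} = 3
g(8) = mex{1,2,3} = 0
g(9) = mex{1,2,3} = 0
The P-positions (g = 0) in 0..9 are 0, 1, 8, 9.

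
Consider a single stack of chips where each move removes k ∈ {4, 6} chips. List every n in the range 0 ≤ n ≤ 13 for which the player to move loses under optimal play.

0, 1, 2, 3, 10, 11, 12, 13

Build the Grundy sequence with g(k) = mex{g(k−s) : s ∈ {4, 6}, s ≤ k}:
g(0) = mex{} = 0
g(1) = mex{} = 0
g(2) = mex{} = 0
g(3) = mex{} = 0
g(4) = mex{0} = 1
g(5) = mex{0} = 1
g(6) = mex{0} = 1
g(7) = mex{0} = 1
g(8) = mex{0,1} = 2
g(9) = mex{0,1} = 2
g(10) = mex{1} = 0
g(11) = mex{1} = 0
g(12) = mex{1,2} = 0
g(13) = mex{1,2} = 0
The P-positions (g = 0) in 0..13 are 0, 1, 2, 3, 10, 11, 12, 13.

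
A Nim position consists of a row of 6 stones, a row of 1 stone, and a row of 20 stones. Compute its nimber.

19

Bitwise XOR of the heap sizes:
  00110  (6)
  00001  (1)
  10100  (20)
  -----
  10011  (19)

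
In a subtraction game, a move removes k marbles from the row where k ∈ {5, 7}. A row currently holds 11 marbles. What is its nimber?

Grundy values for subtraction set {5, 7}:
g(0) = mex{} = 0
g(1) = mex{} = 0
g(2) = mex{} = 0
g(3) = mex{} = 0
g(4) = mex{} = 0
g(5) = mex{0} = 1
g(6) = mex{0} = 1
g(7) = mex{0} = 1
g(8) = mex{0} = 1
g(9) = mex{0} = 1
g(10) = mex{0,1} = 2
g(11) = mex{0,1} = 2
So g(11) = 2.

2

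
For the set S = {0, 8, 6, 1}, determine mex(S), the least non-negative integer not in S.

2

The values 0, 1 are all present; 2 is the first non-negative integer missing from the set.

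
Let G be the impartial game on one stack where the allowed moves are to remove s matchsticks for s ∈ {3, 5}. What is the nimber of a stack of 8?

0

Grundy values for subtraction set {3, 5}:
g(0) = mex{} = 0
g(1) = mex{} = 0
g(2) = mex{} = 0
g(3) = mex{0} = 1
g(4) = mex{0} = 1
g(5) = mex{0} = 1
g(6) = mex{0,1} = 2
g(7) = mex{0,1} = 2
g(8) = mex{1} = 0
So g(8) = 0.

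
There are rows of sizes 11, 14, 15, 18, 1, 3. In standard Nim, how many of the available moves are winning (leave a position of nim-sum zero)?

1

In binary:
  01011  (11)
  01110  (14)
  01111  (15)
  10010  (18)
  00001  (1)
  00011  (3)
  -----
  11010  (26)
The overall nim-sum is X = 26. A row of size p has a winning move iff p XOR X < p (reduce it to p XOR X).
  11: 11 XOR 26 = 17 ≥ 11 — no move.
  14: 14 XOR 26 = 20 ≥ 14 — no move.
  15: 15 XOR 26 = 21 ≥ 15 — no move.
  18: 18 XOR 26 = 8 < 18 — winning move (to 8).
  1: 1 XOR 26 = 27 ≥ 1 — no move.
  3: 3 XOR 26 = 25 ≥ 3 — no move.
That gives 1 winning move.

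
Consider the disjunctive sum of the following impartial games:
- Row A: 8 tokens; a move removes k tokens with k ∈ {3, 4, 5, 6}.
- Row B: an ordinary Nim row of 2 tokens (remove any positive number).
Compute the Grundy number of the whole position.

0

For row A, compute g(0), g(1), … with moves {3, 4, 5, 6}:
g(0) = mex{} = 0
g(1) = mex{} = 0
g(2) = mex{} = 0
g(3) = mex{0} = 1
g(4) = mex{0} = 1
g(5) = mex{0} = 1
g(6) = mex{0,1} = 2
g(7) = mex{0,1} = 2
g(8) = mex{0,1} = 2
So g(8) = 2.
Row B is a plain Nim row of size 2, so its Grundy value is 2.
The value of a disjunctive sum is the nim-sum of the parts.
Combined value = 2 XOR 2 = 0.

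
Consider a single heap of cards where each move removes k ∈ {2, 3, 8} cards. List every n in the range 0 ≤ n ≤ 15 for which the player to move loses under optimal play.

0, 1, 5, 6, 10, 11, 15

Build the Grundy sequence with g(k) = mex{g(k−s) : s ∈ {2, 3, 8}, s ≤ k}:
k:     0  1  2  3  4  5  6  7  8  9 10 11 12 13 14 15
g(k):  0  0  1  1  2  0  0  1  1  2  0  0  1  1  2  0
The P-positions (g = 0) in 0..15 are 0, 1, 5, 6, 10, 11, 15.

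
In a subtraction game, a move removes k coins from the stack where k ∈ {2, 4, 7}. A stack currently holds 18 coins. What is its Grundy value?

0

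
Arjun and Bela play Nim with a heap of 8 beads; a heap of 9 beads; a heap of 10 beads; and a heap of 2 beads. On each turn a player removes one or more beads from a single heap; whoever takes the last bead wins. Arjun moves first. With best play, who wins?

Arjun wins

Nim-sum: 8 XOR 9 XOR 10 XOR 2 = 9.
The nim-sum is 9 ≠ 0, so this is an N-position: the player to move can win; Arjun has a winning move.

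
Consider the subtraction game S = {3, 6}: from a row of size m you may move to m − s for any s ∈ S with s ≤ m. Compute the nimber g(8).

Build the Grundy sequence with g(k) = mex{g(k−s) : s ∈ {3, 6}, s ≤ k}:
g(0) = mex{} = 0
g(1) = mex{} = 0
g(2) = mex{} = 0
g(3) = mex{0} = 1
g(4) = mex{0} = 1
g(5) = mex{0} = 1
g(6) = mex{0,1} = 2
g(7) = mex{0,1} = 2
g(8) = mex{0,1} = 2
So g(8) = 2.

2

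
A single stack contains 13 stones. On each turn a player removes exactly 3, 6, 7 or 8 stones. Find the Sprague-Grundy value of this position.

Grundy values for subtraction set {3, 6, 7, 8}:
g(0) = mex{} = 0
g(1) = mex{} = 0
g(2) = mex{} = 0
g(3) = mex{0} = 1
g(4) = mex{0} = 1
g(5) = mex{0} = 1
g(6) = mex{0,1} = 2
g(7) = mex{0,1} = 2
g(8) = mex{0,1} = 2
g(9) = mex{0,1,2} = 3
g(10) = mex{0,1,2} = 3
g(11) = mex{1,2} = 0
g(12) = mex{1,2,3} = 0
g(13) = mex{1,2,3} = 0
So g(13) = 0.

0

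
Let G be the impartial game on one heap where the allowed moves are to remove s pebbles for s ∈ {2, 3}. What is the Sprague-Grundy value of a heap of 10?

0

Compute g(0), g(1), … for moves {2, 3}:
g(0) = mex{} = 0
g(1) = mex{} = 0
g(2) = mex{0} = 1
g(3) = mex{0} = 1
g(4) = mex{0,1} = 2
g(5) = mex{1} = 0
g(6) = mex{1,2} = 0
g(7) = mex{0,2} = 1
g(8) = mex{0} = 1
g(9) = mex{0,1} = 2
g(10) = mex{1} = 0
So g(10) = 0.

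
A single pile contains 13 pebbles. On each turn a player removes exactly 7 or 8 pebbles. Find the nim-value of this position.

1

Build the Grundy sequence with g(k) = mex{g(k−s) : s ∈ {7, 8}, s ≤ k}:
g(0) = mex{} = 0
g(1) = mex{} = 0
g(2) = mex{} = 0
g(3) = mex{} = 0
g(4) = mex{} = 0
g(5) = mex{} = 0
g(6) = mex{} = 0
g(7) = mex{0} = 1
g(8) = mex{0} = 1
g(9) = mex{0} = 1
g(10) = mex{0} = 1
g(11) = mex{0} = 1
g(12) = mex{0} = 1
g(13) = mex{0} = 1
So g(13) = 1.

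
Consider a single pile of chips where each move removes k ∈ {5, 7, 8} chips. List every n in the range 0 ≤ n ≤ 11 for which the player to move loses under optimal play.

0, 1, 2, 3, 4

Compute g(0), g(1), … for moves {5, 7, 8}:
k:     0  1  2  3  4  5  6  7  8  9 10 11
g(k):  0  0  0  0  0  1  1  1  1  1  2  2
The P-positions (g = 0) in 0..11 are 0, 1, 2, 3, 4.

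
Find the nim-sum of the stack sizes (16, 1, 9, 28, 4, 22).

22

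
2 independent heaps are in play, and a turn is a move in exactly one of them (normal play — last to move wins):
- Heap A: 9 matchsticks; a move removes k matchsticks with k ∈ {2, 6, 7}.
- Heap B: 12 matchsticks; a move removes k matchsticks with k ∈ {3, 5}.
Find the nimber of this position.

Grundy values for heap A (subtraction set {2, 6, 7}):
g(0) = mex{} = 0
g(1) = mex{} = 0
g(2) = mex{0} = 1
g(3) = mex{0} = 1
g(4) = mex{1} = 0
g(5) = mex{1} = 0
g(6) = mex{0} = 1
g(7) = mex{0} = 1
g(8) = mex{0,1} = 2
g(9) = mex{1} = 0
So g(9) = 0.
For heap B, compute g(0), g(1), … with moves {3, 5}:
g(0) = mex{} = 0
g(1) = mex{} = 0
g(2) = mex{} = 0
g(3) = mex{0} = 1
g(4) = mex{0} = 1
g(5) = mex{0} = 1
g(6) = mex{0,1} = 2
g(7) = mex{0,1} = 2
g(8) = mex{1} = 0
g(9) = mex{1,2} = 0
g(10) = mex{1,2} = 0
g(11) = mex{0,2} = 1
g(12) = mex{0,2} = 1
So g(12) = 1.
By the Sprague-Grundy theorem, the Grundy value of a sum of independent games is the XOR of the component values.
Combined value = 0 XOR 1 = 1.

1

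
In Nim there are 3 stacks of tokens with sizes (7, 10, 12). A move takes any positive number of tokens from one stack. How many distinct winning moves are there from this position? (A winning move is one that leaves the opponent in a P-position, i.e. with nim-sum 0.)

Nim-sum: 7 ^ 10 ^ 12 = 1.
The overall nim-sum is X = 1. A stack of size p has a winning move iff p XOR X < p (reduce it to p XOR X).
  7: 7 XOR 1 = 6 < 7 — winning move (to 6).
  10: 10 XOR 1 = 11 ≥ 10 — no move.
  12: 12 XOR 1 = 13 ≥ 12 — no move.
That gives 1 winning move.

1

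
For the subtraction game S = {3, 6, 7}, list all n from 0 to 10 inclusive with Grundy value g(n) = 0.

0, 1, 2, 10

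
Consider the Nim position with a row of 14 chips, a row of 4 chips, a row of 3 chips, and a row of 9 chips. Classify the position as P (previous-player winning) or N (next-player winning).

P-position

Nim-sum: 14 ⊕ 4 ⊕ 3 ⊕ 9 = 0.
The nim-sum is 0, so this is a P-position: the player to move is in a losing position under optimal play.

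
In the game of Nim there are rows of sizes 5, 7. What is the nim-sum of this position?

2

Nim-sum: 5 ⊕ 7 = 2.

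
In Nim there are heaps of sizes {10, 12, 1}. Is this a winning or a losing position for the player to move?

Winning position

Nim-sum: 10 ⊕ 12 ⊕ 1 = 7.
The nim-sum is 7 ≠ 0, so this is an N-position: the player to move can win.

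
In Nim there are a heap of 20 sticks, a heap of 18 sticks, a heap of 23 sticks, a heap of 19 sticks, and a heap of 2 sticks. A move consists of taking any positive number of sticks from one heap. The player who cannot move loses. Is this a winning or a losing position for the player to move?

Compute the nim-sum pairwise:
20 XOR 18 = 6
6 XOR 23 = 17
17 XOR 19 = 2
2 XOR 2 = 0
The nim-sum is 0, so this is a P-position: the player to move is in a losing position under optimal play.

Losing position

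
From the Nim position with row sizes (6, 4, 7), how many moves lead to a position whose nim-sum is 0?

Nim-sum: 6 XOR 4 XOR 7 = 5.
The overall nim-sum is X = 5. A row of size p has a winning move iff p XOR X < p (reduce it to p XOR X).
  6: 6 XOR 5 = 3 < 6 — winning move (to 3).
  4: 4 XOR 5 = 1 < 4 — winning move (to 1).
  7: 7 XOR 5 = 2 < 7 — winning move (to 2).
That gives 3 winning moves.

3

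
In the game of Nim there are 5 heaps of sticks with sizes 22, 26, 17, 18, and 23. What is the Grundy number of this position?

24

Nim-sum: 22 XOR 26 XOR 17 XOR 18 XOR 23 = 24.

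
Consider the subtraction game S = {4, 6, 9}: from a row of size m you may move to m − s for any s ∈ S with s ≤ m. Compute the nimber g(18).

1

Build the Grundy sequence with g(k) = mex{g(k−s) : s ∈ {4, 6, 9}, s ≤ k}:
k:     0  1  2  3  4  5  6  7  8  9 10 11 12 13 14 15 16 17 18
g(k):  0  0  0  0  1  1  1  1  2  2  2  2  3  0  0  0  0  1  1
So g(18) = 1.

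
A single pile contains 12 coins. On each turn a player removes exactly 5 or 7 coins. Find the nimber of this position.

0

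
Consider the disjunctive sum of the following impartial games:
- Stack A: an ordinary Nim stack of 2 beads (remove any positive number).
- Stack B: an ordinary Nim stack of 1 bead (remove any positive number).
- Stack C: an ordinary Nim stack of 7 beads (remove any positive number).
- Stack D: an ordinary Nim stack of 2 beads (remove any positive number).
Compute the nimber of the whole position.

6

Stack A is a plain Nim stack of size 2, so its Grundy value is 2.
Stack B is a plain Nim stack of size 1, so its Grundy value is 1.
Stack C is a plain Nim stack of size 7, so its Grundy value is 7.
Stack D is a plain Nim stack of size 2, so its Grundy value is 2.
The value of a disjunctive sum is the nim-sum of the parts.
Combined value = 2 XOR 1 XOR 7 XOR 2 = 6.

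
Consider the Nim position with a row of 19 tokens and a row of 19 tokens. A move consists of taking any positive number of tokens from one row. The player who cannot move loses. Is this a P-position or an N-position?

P-position

In binary:
  10011  (19)
  10011  (19)
  -----
  00000  (0)
The nim-sum is 0, so this is a P-position: the player to move is in a losing position under optimal play.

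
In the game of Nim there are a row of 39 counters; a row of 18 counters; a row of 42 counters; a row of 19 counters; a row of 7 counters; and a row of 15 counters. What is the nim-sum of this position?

Nim-sum: 39 ⊕ 18 ⊕ 42 ⊕ 19 ⊕ 7 ⊕ 15 = 4.

4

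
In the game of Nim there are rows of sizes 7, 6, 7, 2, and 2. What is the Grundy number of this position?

6

Bitwise XOR of the heap sizes:
  111  (7)
  110  (6)
  111  (7)
  010  (2)
  010  (2)
  ---
  110  (6)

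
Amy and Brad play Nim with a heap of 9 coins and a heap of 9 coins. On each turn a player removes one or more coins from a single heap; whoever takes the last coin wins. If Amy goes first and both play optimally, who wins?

Brad wins

Nim-sum: 9 ^ 9 = 0.
The nim-sum is 0, so this is a P-position: the player to move is in a losing position under optimal play; Amy is about to move from it and so loses — Brad wins.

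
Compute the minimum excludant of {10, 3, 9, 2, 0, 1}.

4

The values 0, 1, 2, 3 are all present; 4 is the first non-negative integer missing from the set.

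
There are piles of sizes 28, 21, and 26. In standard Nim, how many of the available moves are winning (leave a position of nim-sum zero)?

3

Nim-sum: 28 XOR 21 XOR 26 = 19.
The overall nim-sum is X = 19. A pile of size p has a winning move iff p XOR X < p (reduce it to p XOR X).
  28: 28 XOR 19 = 15 < 28 — winning move (to 15).
  21: 21 XOR 19 = 6 < 21 — winning move (to 6).
  26: 26 XOR 19 = 9 < 26 — winning move (to 9).
That gives 3 winning moves.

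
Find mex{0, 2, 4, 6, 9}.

1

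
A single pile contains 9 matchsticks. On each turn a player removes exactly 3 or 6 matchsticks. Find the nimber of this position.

0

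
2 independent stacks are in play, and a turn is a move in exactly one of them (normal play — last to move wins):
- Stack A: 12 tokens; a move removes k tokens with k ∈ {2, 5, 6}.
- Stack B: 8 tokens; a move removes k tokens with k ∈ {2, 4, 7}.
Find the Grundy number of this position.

For stack A, compute g(0), g(1), … with moves {2, 5, 6}:
g(0) = mex{} = 0
g(1) = mex{} = 0
g(2) = mex{0} = 1
g(3) = mex{0} = 1
g(4) = mex{1} = 0
g(5) = mex{0,1} = 2
g(6) = mex{0} = 1
g(7) = mex{0,1,2} = 3
g(8) = mex{1} = 0
g(9) = mex{0,1,3} = 2
g(10) = mex{0,2} = 1
g(11) = mex{1,2} = 0
g(12) = mex{1,3} = 0
So g(12) = 0.
Grundy values for stack B (subtraction set {2, 4, 7}):
g(0) = mex{} = 0
g(1) = mex{} = 0
g(2) = mex{0} = 1
g(3) = mex{0} = 1
g(4) = mex{0,1} = 2
g(5) = mex{0,1} = 2
g(6) = mex{1,2} = 0
g(7) = mex{0,1,2} = 3
g(8) = mex{0,2} = 1
So g(8) = 1.
The value of a disjunctive sum is the nim-sum of the parts.
Combined value = 0 ⊕ 1 = 1.

1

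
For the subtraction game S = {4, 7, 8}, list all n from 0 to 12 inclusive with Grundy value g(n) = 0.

Build the Grundy sequence with g(k) = mex{g(k−s) : s ∈ {4, 7, 8}, s ≤ k}:
k:     0  1  2  3  4  5  6  7  8  9 10 11 12
g(k):  0  0  0  0  1  1  1  1  2  2  2  2  0
The P-positions (g = 0) in 0..12 are 0, 1, 2, 3, 12.

0, 1, 2, 3, 12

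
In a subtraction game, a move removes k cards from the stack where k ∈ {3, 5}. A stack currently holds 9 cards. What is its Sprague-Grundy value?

Grundy values for subtraction set {3, 5}:
k:     0  1  2  3  4  5  6  7  8  9
g(k):  0  0  0  1  1  1  2  2  0  0
So g(9) = 0.

0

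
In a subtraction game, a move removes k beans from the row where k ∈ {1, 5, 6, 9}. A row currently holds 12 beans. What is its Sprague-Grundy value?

0

Grundy values for subtraction set {1, 5, 6, 9}:
k:     0  1  2  3  4  5  6  7  8  9 10 11 12
g(k):  0  1  0  1  0  1  2  3  2  3  2  3  0
So g(12) = 0.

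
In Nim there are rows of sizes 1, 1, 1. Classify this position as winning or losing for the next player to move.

In binary:
  1  (1)
  1  (1)
  1  (1)
  -
  1  (1)
The nim-sum is 1 ≠ 0, so this is an N-position: the player to move can win.

Winning position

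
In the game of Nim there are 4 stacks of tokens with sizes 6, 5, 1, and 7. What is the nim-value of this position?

5

Nim-sum: 6 ^ 5 ^ 1 ^ 7 = 5.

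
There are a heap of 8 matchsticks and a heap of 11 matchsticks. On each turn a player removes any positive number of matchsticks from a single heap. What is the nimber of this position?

3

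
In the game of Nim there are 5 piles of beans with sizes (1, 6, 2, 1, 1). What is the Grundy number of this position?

5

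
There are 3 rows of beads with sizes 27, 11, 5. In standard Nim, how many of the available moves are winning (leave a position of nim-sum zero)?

Nim-sum: 27 XOR 11 XOR 5 = 21.
The overall nim-sum is X = 21. A row of size p has a winning move iff p XOR X < p (reduce it to p XOR X).
  27: 27 XOR 21 = 14 < 27 — winning move (to 14).
  11: 11 XOR 21 = 30 ≥ 11 — no move.
  5: 5 XOR 21 = 16 ≥ 5 — no move.
That gives 1 winning move.

1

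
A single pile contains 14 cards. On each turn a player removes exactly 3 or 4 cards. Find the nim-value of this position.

Grundy values for subtraction set {3, 4}:
g(0) = mex{} = 0
g(1) = mex{} = 0
g(2) = mex{} = 0
g(3) = mex{0} = 1
g(4) = mex{0} = 1
g(5) = mex{0} = 1
g(6) = mex{0,1} = 2
g(7) = mex{1} = 0
g(8) = mex{1} = 0
g(9) = mex{1,2} = 0
g(10) = mex{0,2} = 1
g(11) = mex{0} = 1
g(12) = mex{0} = 1
g(13) = mex{0,1} = 2
g(14) = mex{1} = 0
So g(14) = 0.

0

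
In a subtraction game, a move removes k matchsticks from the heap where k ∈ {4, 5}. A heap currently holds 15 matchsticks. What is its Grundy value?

1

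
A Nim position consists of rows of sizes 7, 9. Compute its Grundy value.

14

Nim-sum: 7 XOR 9 = 14.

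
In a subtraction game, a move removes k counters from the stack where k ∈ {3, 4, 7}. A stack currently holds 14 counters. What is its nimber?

1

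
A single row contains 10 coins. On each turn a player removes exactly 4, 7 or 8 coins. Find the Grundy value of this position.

Build the Grundy sequence with g(k) = mex{g(k−s) : s ∈ {4, 7, 8}, s ≤ k}:
g(0) = mex{} = 0
g(1) = mex{} = 0
g(2) = mex{} = 0
g(3) = mex{} = 0
g(4) = mex{0} = 1
g(5) = mex{0} = 1
g(6) = mex{0} = 1
g(7) = mex{0} = 1
g(8) = mex{0,1} = 2
g(9) = mex{0,1} = 2
g(10) = mex{0,1} = 2
So g(10) = 2.

2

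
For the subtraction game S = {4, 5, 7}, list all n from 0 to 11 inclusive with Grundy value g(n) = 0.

0, 1, 2, 3, 11

Compute g(0), g(1), … for moves {4, 5, 7}:
g(0) = mex{} = 0
g(1) = mex{} = 0
g(2) = mex{} = 0
g(3) = mex{} = 0
g(4) = mex{0} = 1
g(5) = mex{0} = 1
g(6) = mex{0} = 1
g(7) = mex{0} = 1
g(8) = mex{0,1} = 2
g(9) = mex{0,1} = 2
g(10) = mex{0,1} = 2
g(11) = mex{1} = 0
The P-positions (g = 0) in 0..11 are 0, 1, 2, 3, 11.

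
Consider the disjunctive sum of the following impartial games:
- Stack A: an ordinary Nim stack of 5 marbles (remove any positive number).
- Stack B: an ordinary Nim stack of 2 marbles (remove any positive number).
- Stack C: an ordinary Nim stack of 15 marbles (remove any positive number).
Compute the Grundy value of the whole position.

Stack A is a plain Nim stack of size 5, so its Grundy value is 5.
Stack B is a plain Nim stack of size 2, so its Grundy value is 2.
Stack C is a plain Nim stack of size 15, so its Grundy value is 15.
By the Sprague-Grundy theorem, the Grundy value of a sum of independent games is the XOR of the component values.
Combined value = 5 ⊕ 2 ⊕ 15 = 8.

8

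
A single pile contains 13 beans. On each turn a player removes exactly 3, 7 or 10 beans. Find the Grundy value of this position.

2

Build the Grundy sequence with g(k) = mex{g(k−s) : s ∈ {3, 7, 10}, s ≤ k}:
g(0) = mex{} = 0
g(1) = mex{} = 0
g(2) = mex{} = 0
g(3) = mex{0} = 1
g(4) = mex{0} = 1
g(5) = mex{0} = 1
g(6) = mex{1} = 0
g(7) = mex{0,1} = 2
g(8) = mex{0,1} = 2
g(9) = mex{0} = 1
g(10) = mex{0,1,2} = 3
g(11) = mex{0,1,2} = 3
g(12) = mex{0,1} = 2
g(13) = mex{0,1,3} = 2
So g(13) = 2.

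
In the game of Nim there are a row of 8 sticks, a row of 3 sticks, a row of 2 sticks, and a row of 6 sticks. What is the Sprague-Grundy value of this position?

15

Compute the nim-sum pairwise:
8 XOR 3 = 11
11 XOR 2 = 9
9 XOR 6 = 15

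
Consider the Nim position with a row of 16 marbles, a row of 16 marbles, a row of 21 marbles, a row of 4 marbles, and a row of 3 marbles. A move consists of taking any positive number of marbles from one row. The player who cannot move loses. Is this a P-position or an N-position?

N-position

Compute the nim-sum pairwise:
16 ⊕ 16 = 0
0 ⊕ 21 = 21
21 ⊕ 4 = 17
17 ⊕ 3 = 18
The nim-sum is 18 ≠ 0, so this is an N-position: the player to move can win.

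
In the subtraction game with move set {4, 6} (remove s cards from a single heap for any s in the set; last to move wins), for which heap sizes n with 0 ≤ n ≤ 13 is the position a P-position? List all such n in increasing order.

0, 1, 2, 3, 10, 11, 12, 13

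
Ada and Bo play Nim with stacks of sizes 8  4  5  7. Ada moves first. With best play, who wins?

Ada wins

Nim-sum: 8 ^ 4 ^ 5 ^ 7 = 14.
The nim-sum is 14 ≠ 0, so this is an N-position: the player to move can win; Ada has a winning move.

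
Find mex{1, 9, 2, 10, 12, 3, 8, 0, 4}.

5

The values 0, 1, 2, 3, 4 are all present; 5 is the first non-negative integer missing from the set.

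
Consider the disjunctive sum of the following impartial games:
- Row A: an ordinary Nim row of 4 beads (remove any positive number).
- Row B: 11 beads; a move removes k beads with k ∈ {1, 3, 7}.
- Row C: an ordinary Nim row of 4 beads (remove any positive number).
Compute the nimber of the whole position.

1

Row A is a plain Nim row of size 4, so its Grundy value is 4.
For row B, compute g(0), g(1), … with moves {1, 3, 7}:
g(0) = mex{} = 0
g(1) = mex{0} = 1
g(2) = mex{1} = 0
g(3) = mex{0} = 1
g(4) = mex{1} = 0
g(5) = mex{0} = 1
g(6) = mex{1} = 0
g(7) = mex{0} = 1
g(8) = mex{1} = 0
g(9) = mex{0} = 1
g(10) = mex{1} = 0
g(11) = mex{0} = 1
So g(11) = 1.
Row C is a plain Nim row of size 4, so its Grundy value is 4.
By the Sprague-Grundy theorem, the Grundy value of a sum of independent games is the XOR of the component values.
Combined value = 4 ⊕ 1 ⊕ 4 = 1.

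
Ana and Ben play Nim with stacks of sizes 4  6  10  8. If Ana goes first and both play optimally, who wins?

Write each in binary and XOR column by column:
  0100  (4)
  0110  (6)
  1010  (10)
  1000  (8)
  ----
  0000  (0)
The nim-sum is 0, so this is a P-position: the player to move is in a losing position under optimal play; Ana is about to move from it and so loses — Ben wins.

Ben wins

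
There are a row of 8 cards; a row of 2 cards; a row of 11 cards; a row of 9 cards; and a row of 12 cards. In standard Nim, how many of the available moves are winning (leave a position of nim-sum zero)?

Nim-sum: 8 ⊕ 2 ⊕ 11 ⊕ 9 ⊕ 12 = 4.
The overall nim-sum is X = 4. A row of size p has a winning move iff p XOR X < p (reduce it to p XOR X).
  8: 8 XOR 4 = 12 ≥ 8 — no move.
  2: 2 XOR 4 = 6 ≥ 2 — no move.
  11: 11 XOR 4 = 15 ≥ 11 — no move.
  9: 9 XOR 4 = 13 ≥ 9 — no move.
  12: 12 XOR 4 = 8 < 12 — winning move (to 8).
That gives 1 winning move.

1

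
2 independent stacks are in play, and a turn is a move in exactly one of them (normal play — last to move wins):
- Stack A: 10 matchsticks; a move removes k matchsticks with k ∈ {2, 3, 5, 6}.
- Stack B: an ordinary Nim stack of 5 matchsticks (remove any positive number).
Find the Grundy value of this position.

Grundy values for stack A (subtraction set {2, 3, 5, 6}):
k:     0  1  2  3  4  5  6  7  8  9 10
g(k):  0  0  1  1  2  2  3  3  0  0  1
So g(10) = 1.
Stack B is a plain Nim stack of size 5, so its Grundy value is 5.
The value of a disjunctive sum is the nim-sum of the parts.
Combined value = 1 ⊕ 5 = 4.

4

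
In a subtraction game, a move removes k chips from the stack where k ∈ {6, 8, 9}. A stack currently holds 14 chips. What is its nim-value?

2

Build the Grundy sequence with g(k) = mex{g(k−s) : s ∈ {6, 8, 9}, s ≤ k}:
g(0) = mex{} = 0
g(1) = mex{} = 0
g(2) = mex{} = 0
g(3) = mex{} = 0
g(4) = mex{} = 0
g(5) = mex{} = 0
g(6) = mex{0} = 1
g(7) = mex{0} = 1
g(8) = mex{0} = 1
g(9) = mex{0} = 1
g(10) = mex{0} = 1
g(11) = mex{0} = 1
g(12) = mex{0,1} = 2
g(13) = mex{0,1} = 2
g(14) = mex{0,1} = 2
So g(14) = 2.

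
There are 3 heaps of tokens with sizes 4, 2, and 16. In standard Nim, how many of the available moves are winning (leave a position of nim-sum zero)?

1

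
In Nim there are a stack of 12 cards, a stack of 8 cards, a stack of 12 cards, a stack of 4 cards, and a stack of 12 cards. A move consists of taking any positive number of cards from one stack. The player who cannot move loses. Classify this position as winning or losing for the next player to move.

Bitwise XOR of the heap sizes:
  1100  (12)
  1000  (8)
  1100  (12)
  0100  (4)
  1100  (12)
  ----
  0000  (0)
The nim-sum is 0, so this is a P-position: the player to move is in a losing position under optimal play.

Losing position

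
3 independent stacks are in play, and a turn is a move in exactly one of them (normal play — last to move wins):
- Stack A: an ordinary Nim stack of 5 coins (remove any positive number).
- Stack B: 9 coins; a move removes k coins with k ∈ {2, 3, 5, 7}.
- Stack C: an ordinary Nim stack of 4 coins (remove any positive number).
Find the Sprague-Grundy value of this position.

Stack A is a plain Nim stack of size 5, so its Grundy value is 5.
Grundy values for stack B (subtraction set {2, 3, 5, 7}):
k:     0  1  2  3  4  5  6  7  8  9
g(k):  0  0  1  1  2  2  3  3  4  0
So g(9) = 0.
Stack C is a plain Nim stack of size 4, so its Grundy value is 4.
The value of a disjunctive sum is the nim-sum of the parts.
Combined value = 5 XOR 0 XOR 4 = 1.

1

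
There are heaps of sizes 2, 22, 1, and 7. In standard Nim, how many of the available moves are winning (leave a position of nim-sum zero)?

1

Nim-sum: 2 ⊕ 22 ⊕ 1 ⊕ 7 = 18.
The overall nim-sum is X = 18. A heap of size p has a winning move iff p XOR X < p (reduce it to p XOR X).
  2: 2 XOR 18 = 16 ≥ 2 — no move.
  22: 22 XOR 18 = 4 < 22 — winning move (to 4).
  1: 1 XOR 18 = 19 ≥ 1 — no move.
  7: 7 XOR 18 = 21 ≥ 7 — no move.
That gives 1 winning move.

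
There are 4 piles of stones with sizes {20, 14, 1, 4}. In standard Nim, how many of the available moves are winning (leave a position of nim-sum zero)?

1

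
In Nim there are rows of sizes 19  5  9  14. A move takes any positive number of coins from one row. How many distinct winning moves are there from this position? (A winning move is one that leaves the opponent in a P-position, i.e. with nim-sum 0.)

1

Compute the nim-sum pairwise:
19 ^ 5 = 22
22 ^ 9 = 31
31 ^ 14 = 17
The overall nim-sum is X = 17. A row of size p has a winning move iff p XOR X < p (reduce it to p XOR X).
  19: 19 XOR 17 = 2 < 19 — winning move (to 2).
  5: 5 XOR 17 = 20 ≥ 5 — no move.
  9: 9 XOR 17 = 24 ≥ 9 — no move.
  14: 14 XOR 17 = 31 ≥ 14 — no move.
That gives 1 winning move.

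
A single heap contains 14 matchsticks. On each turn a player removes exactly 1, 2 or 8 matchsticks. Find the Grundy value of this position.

Compute g(0), g(1), … for moves {1, 2, 8}:
g(0) = mex{} = 0
g(1) = mex{0} = 1
g(2) = mex{0,1} = 2
g(3) = mex{1,2} = 0
g(4) = mex{0,2} = 1
g(5) = mex{0,1} = 2
g(6) = mex{1,2} = 0
g(7) = mex{0,2} = 1
g(8) = mex{0,1} = 2
g(9) = mex{1,2} = 0
g(10) = mex{0,2} = 1
g(11) = mex{0,1} = 2
g(12) = mex{1,2} = 0
g(13) = mex{0,2} = 1
g(14) = mex{0,1} = 2
So g(14) = 2.

2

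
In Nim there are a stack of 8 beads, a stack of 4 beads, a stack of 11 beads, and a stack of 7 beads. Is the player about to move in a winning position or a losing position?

Nim-sum: 8 XOR 4 XOR 11 XOR 7 = 0.
The nim-sum is 0, so this is a P-position: the player to move is in a losing position under optimal play.

Losing position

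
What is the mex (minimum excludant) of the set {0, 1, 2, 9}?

3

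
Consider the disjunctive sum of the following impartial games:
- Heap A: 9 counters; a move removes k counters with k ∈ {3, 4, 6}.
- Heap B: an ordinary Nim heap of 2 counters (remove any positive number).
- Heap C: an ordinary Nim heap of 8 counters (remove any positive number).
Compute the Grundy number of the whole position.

10

For heap A, compute g(0), g(1), … with moves {3, 4, 6}:
k:     0  1  2  3  4  5  6  7  8  9
g(k):  0  0  0  1  1  1  2  2  2  0
So g(9) = 0.
Heap B is a plain Nim heap of size 2, so its Grundy value is 2.
Heap C is a plain Nim heap of size 8, so its Grundy value is 8.
The value of a disjunctive sum is the nim-sum of the parts.
Combined value = 0 ⊕ 2 ⊕ 8 = 10.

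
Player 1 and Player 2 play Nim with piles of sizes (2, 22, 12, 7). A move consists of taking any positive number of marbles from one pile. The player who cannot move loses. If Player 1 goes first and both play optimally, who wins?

Compute the nim-sum pairwise:
2 ⊕ 22 = 20
20 ⊕ 12 = 24
24 ⊕ 7 = 31
The nim-sum is 31 ≠ 0, so this is an N-position: the player to move can win; Player 1 has a winning move.

Player 1 wins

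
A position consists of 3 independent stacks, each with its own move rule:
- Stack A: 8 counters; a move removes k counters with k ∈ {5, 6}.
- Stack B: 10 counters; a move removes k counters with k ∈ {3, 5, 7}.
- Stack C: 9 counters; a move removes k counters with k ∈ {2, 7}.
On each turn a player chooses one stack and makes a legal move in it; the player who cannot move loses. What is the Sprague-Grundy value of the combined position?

1

Grundy values for stack A (subtraction set {5, 6}):
g(0) = mex{} = 0
g(1) = mex{} = 0
g(2) = mex{} = 0
g(3) = mex{} = 0
g(4) = mex{} = 0
g(5) = mex{0} = 1
g(6) = mex{0} = 1
g(7) = mex{0} = 1
g(8) = mex{0} = 1
So g(8) = 1.
For stack B, compute g(0), g(1), … with moves {3, 5, 7}:
k:     0  1  2  3  4  5  6  7  8  9 10
g(k):  0  0  0  1  1  1  2  2  2  3  0
So g(10) = 0.
Build the Grundy sequence for stack C with g(k) = mex{g(k−s) : s ∈ {2, 7}, s ≤ k}:
g(0) = mex{} = 0
g(1) = mex{} = 0
g(2) = mex{0} = 1
g(3) = mex{0} = 1
g(4) = mex{1} = 0
g(5) = mex{1} = 0
g(6) = mex{0} = 1
g(7) = mex{0} = 1
g(8) = mex{0,1} = 2
g(9) = mex{1} = 0
So g(9) = 0.
By the Sprague-Grundy theorem, the Grundy value of a sum of independent games is the XOR of the component values.
Combined value = 1 XOR 0 XOR 0 = 1.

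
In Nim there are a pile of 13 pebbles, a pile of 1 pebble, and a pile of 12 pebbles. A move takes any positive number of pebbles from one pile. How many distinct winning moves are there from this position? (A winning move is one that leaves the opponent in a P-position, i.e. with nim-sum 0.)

Nim-sum: 13 ^ 1 ^ 12 = 0.
The nim-sum is already 0, so every move leaves a nonzero nim-sum — there are no winning moves.

0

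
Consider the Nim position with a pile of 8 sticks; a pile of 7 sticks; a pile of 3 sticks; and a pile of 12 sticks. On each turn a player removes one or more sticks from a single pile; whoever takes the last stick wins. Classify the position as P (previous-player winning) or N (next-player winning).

Compute the nim-sum pairwise:
8 ⊕ 7 = 15
15 ⊕ 3 = 12
12 ⊕ 12 = 0
The nim-sum is 0, so this is a P-position: the player to move is in a losing position under optimal play.

P-position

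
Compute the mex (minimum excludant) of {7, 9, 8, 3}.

0

0 is not in the set, so the mex is 0.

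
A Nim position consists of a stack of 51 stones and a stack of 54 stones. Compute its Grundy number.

5

Nim-sum: 51 XOR 54 = 5.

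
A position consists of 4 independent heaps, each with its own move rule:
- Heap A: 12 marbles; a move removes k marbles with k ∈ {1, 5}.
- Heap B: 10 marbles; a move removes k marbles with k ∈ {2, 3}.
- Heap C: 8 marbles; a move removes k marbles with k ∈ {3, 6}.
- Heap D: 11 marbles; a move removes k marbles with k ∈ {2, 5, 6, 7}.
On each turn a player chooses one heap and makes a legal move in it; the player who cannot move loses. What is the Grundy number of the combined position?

Grundy values for heap A (subtraction set {1, 5}):
g(0) = mex{} = 0
g(1) = mex{0} = 1
g(2) = mex{1} = 0
g(3) = mex{0} = 1
g(4) = mex{1} = 0
g(5) = mex{0} = 1
g(6) = mex{1} = 0
g(7) = mex{0} = 1
g(8) = mex{1} = 0
g(9) = mex{0} = 1
g(10) = mex{1} = 0
g(11) = mex{0} = 1
g(12) = mex{1} = 0
So g(12) = 0.
For heap B, compute g(0), g(1), … with moves {2, 3}:
g(0) = mex{} = 0
g(1) = mex{} = 0
g(2) = mex{0} = 1
g(3) = mex{0} = 1
g(4) = mex{0,1} = 2
g(5) = mex{1} = 0
g(6) = mex{1,2} = 0
g(7) = mex{0,2} = 1
g(8) = mex{0} = 1
g(9) = mex{0,1} = 2
g(10) = mex{1} = 0
So g(10) = 0.
Grundy values for heap C (subtraction set {3, 6}):
k:     0  1  2  3  4  5  6  7  8
g(k):  0  0  0  1  1  1  2  2  2
So g(8) = 2.
For heap D, compute g(0), g(1), … with moves {2, 5, 6, 7}:
g(0) = mex{} = 0
g(1) = mex{} = 0
g(2) = mex{0} = 1
g(3) = mex{0} = 1
g(4) = mex{1} = 0
g(5) = mex{0,1} = 2
g(6) = mex{0} = 1
g(7) = mex{0,1,2} = 3
g(8) = mex{0,1} = 2
g(9) = mex{0,1,3} = 2
g(10) = mex{0,1,2} = 3
g(11) = mex{0,1,2} = 3
So g(11) = 3.
By the Sprague-Grundy theorem, the Grundy value of a sum of independent games is the XOR of the component values.
Combined value = 0 XOR 0 XOR 2 XOR 3 = 1.

1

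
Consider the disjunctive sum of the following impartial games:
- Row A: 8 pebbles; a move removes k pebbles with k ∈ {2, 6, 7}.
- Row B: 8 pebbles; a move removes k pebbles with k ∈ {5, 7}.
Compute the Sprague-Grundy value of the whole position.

Build the Grundy sequence for row A with g(k) = mex{g(k−s) : s ∈ {2, 6, 7}, s ≤ k}:
k:     0  1  2  3  4  5  6  7  8
g(k):  0  0  1  1  0  0  1  1  2
So g(8) = 2.
For row B, compute g(0), g(1), … with moves {5, 7}:
k:     0  1  2  3  4  5  6  7  8
g(k):  0  0  0  0  0  1  1  1  1
So g(8) = 1.
The value of a disjunctive sum is the nim-sum of the parts.
Combined value = 2 ⊕ 1 = 3.

3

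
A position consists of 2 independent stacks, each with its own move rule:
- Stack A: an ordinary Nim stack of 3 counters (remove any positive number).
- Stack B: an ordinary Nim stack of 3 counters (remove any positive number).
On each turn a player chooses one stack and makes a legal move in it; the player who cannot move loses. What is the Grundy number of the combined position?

Stack A is a plain Nim stack of size 3, so its Grundy value is 3.
Stack B is a plain Nim stack of size 3, so its Grundy value is 3.
By the Sprague-Grundy theorem, the Grundy value of a sum of independent games is the XOR of the component values.
Combined value = 3 XOR 3 = 0.

0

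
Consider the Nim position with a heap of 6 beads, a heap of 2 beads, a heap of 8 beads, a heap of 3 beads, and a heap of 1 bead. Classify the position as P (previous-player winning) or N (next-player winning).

N-position

Compute the nim-sum pairwise:
6 ⊕ 2 = 4
4 ⊕ 8 = 12
12 ⊕ 3 = 15
15 ⊕ 1 = 14
The nim-sum is 14 ≠ 0, so this is an N-position: the player to move can win.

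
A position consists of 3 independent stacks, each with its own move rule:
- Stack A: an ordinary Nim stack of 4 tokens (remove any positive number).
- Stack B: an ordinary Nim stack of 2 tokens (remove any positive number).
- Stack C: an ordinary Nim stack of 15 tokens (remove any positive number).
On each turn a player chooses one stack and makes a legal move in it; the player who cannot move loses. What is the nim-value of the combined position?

Stack A is a plain Nim stack of size 4, so its Grundy value is 4.
Stack B is a plain Nim stack of size 2, so its Grundy value is 2.
Stack C is a plain Nim stack of size 15, so its Grundy value is 15.
The value of a disjunctive sum is the nim-sum of the parts.
Combined value = 4 XOR 2 XOR 15 = 9.

9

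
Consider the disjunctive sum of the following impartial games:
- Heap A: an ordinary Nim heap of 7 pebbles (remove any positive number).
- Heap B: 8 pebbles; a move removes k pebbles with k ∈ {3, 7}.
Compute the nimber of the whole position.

Heap A is a plain Nim heap of size 7, so its Grundy value is 7.
Grundy values for heap B (subtraction set {3, 7}):
k:     0  1  2  3  4  5  6  7  8
g(k):  0  0  0  1  1  1  0  2  2
So g(8) = 2.
By the Sprague-Grundy theorem, the Grundy value of a sum of independent games is the XOR of the component values.
Combined value = 7 ⊕ 2 = 5.

5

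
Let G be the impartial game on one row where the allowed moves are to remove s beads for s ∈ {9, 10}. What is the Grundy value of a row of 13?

Compute g(0), g(1), … for moves {9, 10}:
k:     0  1  2  3  4  5  6  7  8  9 10 11 12 13
g(k):  0  0  0  0  0  0  0  0  0  1  1  1  1  1
So g(13) = 1.

1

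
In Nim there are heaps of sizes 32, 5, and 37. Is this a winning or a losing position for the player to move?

In binary:
  100000  (32)
  000101  (5)
  100101  (37)
  ------
  000000  (0)
The nim-sum is 0, so this is a P-position: the player to move is in a losing position under optimal play.

Losing position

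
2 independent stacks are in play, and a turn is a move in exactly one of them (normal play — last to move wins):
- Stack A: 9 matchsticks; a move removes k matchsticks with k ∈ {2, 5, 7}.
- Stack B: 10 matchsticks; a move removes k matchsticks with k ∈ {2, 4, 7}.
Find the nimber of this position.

0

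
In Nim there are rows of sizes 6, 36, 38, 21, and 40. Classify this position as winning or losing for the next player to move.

Write each in binary and XOR column by column:
  000110  (6)
  100100  (36)
  100110  (38)
  010101  (21)
  101000  (40)
  ------
  111001  (57)
The nim-sum is 57 ≠ 0, so this is an N-position: the player to move can win.

Winning position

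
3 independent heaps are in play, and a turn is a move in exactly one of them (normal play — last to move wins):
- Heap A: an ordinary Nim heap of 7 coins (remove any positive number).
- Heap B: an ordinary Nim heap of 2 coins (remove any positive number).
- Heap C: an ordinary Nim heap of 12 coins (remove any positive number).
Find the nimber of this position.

9

Heap A is a plain Nim heap of size 7, so its Grundy value is 7.
Heap B is a plain Nim heap of size 2, so its Grundy value is 2.
Heap C is a plain Nim heap of size 12, so its Grundy value is 12.
The value of a disjunctive sum is the nim-sum of the parts.
Combined value = 7 XOR 2 XOR 12 = 9.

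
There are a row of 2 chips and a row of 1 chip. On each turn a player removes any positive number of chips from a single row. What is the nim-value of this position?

3

In binary:
  10  (2)
  01  (1)
  --
  11  (3)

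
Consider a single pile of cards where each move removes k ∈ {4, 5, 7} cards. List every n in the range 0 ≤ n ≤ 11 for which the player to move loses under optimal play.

Build the Grundy sequence with g(k) = mex{g(k−s) : s ∈ {4, 5, 7}, s ≤ k}:
g(0) = mex{} = 0
g(1) = mex{} = 0
g(2) = mex{} = 0
g(3) = mex{} = 0
g(4) = mex{0} = 1
g(5) = mex{0} = 1
g(6) = mex{0} = 1
g(7) = mex{0} = 1
g(8) = mex{0,1} = 2
g(9) = mex{0,1} = 2
g(10) = mex{0,1} = 2
g(11) = mex{1} = 0
The P-positions (g = 0) in 0..11 are 0, 1, 2, 3, 11.

0, 1, 2, 3, 11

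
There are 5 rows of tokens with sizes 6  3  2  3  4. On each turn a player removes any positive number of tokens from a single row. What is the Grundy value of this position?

0

In binary:
  110  (6)
  011  (3)
  010  (2)
  011  (3)
  100  (4)
  ---
  000  (0)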